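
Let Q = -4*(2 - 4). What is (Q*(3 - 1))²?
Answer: 256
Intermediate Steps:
Q = 8 (Q = -4*(-2) = 8)
(Q*(3 - 1))² = (8*(3 - 1))² = (8*2)² = 16² = 256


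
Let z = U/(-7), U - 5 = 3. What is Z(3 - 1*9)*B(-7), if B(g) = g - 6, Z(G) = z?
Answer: 104/7 ≈ 14.857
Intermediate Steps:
U = 8 (U = 5 + 3 = 8)
z = -8/7 (z = 8/(-7) = 8*(-⅐) = -8/7 ≈ -1.1429)
Z(G) = -8/7
B(g) = -6 + g
Z(3 - 1*9)*B(-7) = -8*(-6 - 7)/7 = -8/7*(-13) = 104/7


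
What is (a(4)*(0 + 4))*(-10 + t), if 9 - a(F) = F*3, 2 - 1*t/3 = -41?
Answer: -1428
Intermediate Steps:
t = 129 (t = 6 - 3*(-41) = 6 + 123 = 129)
a(F) = 9 - 3*F (a(F) = 9 - F*3 = 9 - 3*F)
(a(4)*(0 + 4))*(-10 + t) = ((9 - 3*4)*(0 + 4))*(-10 + 129) = ((9 - 12)*4)*119 = -3*4*119 = -12*119 = -1428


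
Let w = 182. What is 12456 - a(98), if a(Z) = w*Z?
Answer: -5380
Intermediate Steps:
a(Z) = 182*Z
12456 - a(98) = 12456 - 182*98 = 12456 - 1*17836 = 12456 - 17836 = -5380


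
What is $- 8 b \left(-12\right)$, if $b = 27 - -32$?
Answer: $5664$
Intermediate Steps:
$b = 59$ ($b = 27 + 32 = 59$)
$- 8 b \left(-12\right) = \left(-8\right) 59 \left(-12\right) = \left(-472\right) \left(-12\right) = 5664$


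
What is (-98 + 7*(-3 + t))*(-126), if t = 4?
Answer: 11466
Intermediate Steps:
(-98 + 7*(-3 + t))*(-126) = (-98 + 7*(-3 + 4))*(-126) = (-98 + 7*1)*(-126) = (-98 + 7)*(-126) = -91*(-126) = 11466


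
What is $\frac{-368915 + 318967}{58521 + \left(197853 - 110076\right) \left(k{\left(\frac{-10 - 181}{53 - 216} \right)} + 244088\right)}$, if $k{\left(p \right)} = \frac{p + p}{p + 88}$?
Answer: $- \frac{80666020}{34601977724301} \approx -2.3313 \cdot 10^{-6}$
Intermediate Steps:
$k{\left(p \right)} = \frac{2 p}{88 + p}$
$\frac{-368915 + 318967}{58521 + \left(197853 - 110076\right) \left(k{\left(\frac{-10 - 181}{53 - 216} \right)} + 244088\right)} = \frac{-368915 + 318967}{58521 + \left(197853 - 110076\right) \left(\frac{2 \frac{-10 - 181}{53 - 216}}{88 + \frac{-10 - 181}{53 - 216}} + 244088\right)} = - \frac{49948}{58521 + 87777 \left(\frac{2 \left(- \frac{191}{53 - 216}\right)}{88 - \frac{191}{53 - 216}} + 244088\right)} = - \frac{49948}{58521 + 87777 \left(\frac{2 \left(- \frac{191}{-163}\right)}{88 - \frac{191}{-163}} + 244088\right)} = - \frac{49948}{58521 + 87777 \left(\frac{2 \left(\left(-191\right) \left(- \frac{1}{163}\right)\right)}{88 - - \frac{191}{163}} + 244088\right)} = - \frac{49948}{58521 + 87777 \left(2 \cdot \frac{191}{163} \frac{1}{88 + \frac{191}{163}} + 244088\right)} = - \frac{49948}{58521 + 87777 \left(2 \cdot \frac{191}{163} \frac{1}{\frac{14535}{163}} + 244088\right)} = - \frac{49948}{58521 + 87777 \left(2 \cdot \frac{191}{163} \cdot \frac{163}{14535} + 244088\right)} = - \frac{49948}{58521 + 87777 \left(\frac{382}{14535} + 244088\right)} = - \frac{49948}{58521 + 87777 \cdot \frac{3547819462}{14535}} = - \frac{49948}{58521 + \frac{34601883212886}{1615}} = - \frac{49948}{\frac{34601977724301}{1615}} = \left(-49948\right) \frac{1615}{34601977724301} = - \frac{80666020}{34601977724301}$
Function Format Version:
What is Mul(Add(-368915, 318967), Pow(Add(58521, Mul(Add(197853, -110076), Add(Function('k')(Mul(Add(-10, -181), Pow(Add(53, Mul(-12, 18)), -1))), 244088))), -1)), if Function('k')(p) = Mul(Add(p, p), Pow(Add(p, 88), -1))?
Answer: Rational(-80666020, 34601977724301) ≈ -2.3313e-6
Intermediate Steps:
Function('k')(p) = Mul(2, p, Pow(Add(88, p), -1)) (Function('k')(p) = Mul(Mul(2, p), Pow(Add(88, p), -1)) = Mul(2, p, Pow(Add(88, p), -1)))
Mul(Add(-368915, 318967), Pow(Add(58521, Mul(Add(197853, -110076), Add(Function('k')(Mul(Add(-10, -181), Pow(Add(53, Mul(-12, 18)), -1))), 244088))), -1)) = Mul(Add(-368915, 318967), Pow(Add(58521, Mul(Add(197853, -110076), Add(Mul(2, Mul(Add(-10, -181), Pow(Add(53, Mul(-12, 18)), -1)), Pow(Add(88, Mul(Add(-10, -181), Pow(Add(53, Mul(-12, 18)), -1))), -1)), 244088))), -1)) = Mul(-49948, Pow(Add(58521, Mul(87777, Add(Mul(2, Mul(-191, Pow(Add(53, -216), -1)), Pow(Add(88, Mul(-191, Pow(Add(53, -216), -1))), -1)), 244088))), -1)) = Mul(-49948, Pow(Add(58521, Mul(87777, Add(Mul(2, Mul(-191, Pow(-163, -1)), Pow(Add(88, Mul(-191, Pow(-163, -1))), -1)), 244088))), -1)) = Mul(-49948, Pow(Add(58521, Mul(87777, Add(Mul(2, Mul(-191, Rational(-1, 163)), Pow(Add(88, Mul(-191, Rational(-1, 163))), -1)), 244088))), -1)) = Mul(-49948, Pow(Add(58521, Mul(87777, Add(Mul(2, Rational(191, 163), Pow(Add(88, Rational(191, 163)), -1)), 244088))), -1)) = Mul(-49948, Pow(Add(58521, Mul(87777, Add(Mul(2, Rational(191, 163), Pow(Rational(14535, 163), -1)), 244088))), -1)) = Mul(-49948, Pow(Add(58521, Mul(87777, Add(Mul(2, Rational(191, 163), Rational(163, 14535)), 244088))), -1)) = Mul(-49948, Pow(Add(58521, Mul(87777, Add(Rational(382, 14535), 244088))), -1)) = Mul(-49948, Pow(Add(58521, Mul(87777, Rational(3547819462, 14535))), -1)) = Mul(-49948, Pow(Add(58521, Rational(34601883212886, 1615)), -1)) = Mul(-49948, Pow(Rational(34601977724301, 1615), -1)) = Mul(-49948, Rational(1615, 34601977724301)) = Rational(-80666020, 34601977724301)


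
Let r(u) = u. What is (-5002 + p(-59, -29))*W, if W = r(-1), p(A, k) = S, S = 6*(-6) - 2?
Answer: 5040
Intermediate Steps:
S = -38 (S = -36 - 2 = -38)
p(A, k) = -38
W = -1
(-5002 + p(-59, -29))*W = (-5002 - 38)*(-1) = -5040*(-1) = 5040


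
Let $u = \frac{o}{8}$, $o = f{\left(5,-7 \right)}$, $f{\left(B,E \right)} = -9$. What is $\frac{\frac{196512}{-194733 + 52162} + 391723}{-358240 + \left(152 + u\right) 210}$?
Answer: $- \frac{223392573284}{186229804475} \approx -1.1996$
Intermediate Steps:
$o = -9$
$u = - \frac{9}{8} \approx -1.125$
$\frac{\frac{196512}{-194733 + 52162} + 391723}{-358240 + \left(152 + u\right) 210} = \frac{\frac{196512}{-194733 + 52162} + 391723}{-358240 + \left(152 - \frac{9}{8}\right) 210} = \frac{\frac{196512}{-142571} + 391723}{-358240 + \frac{1207}{8} \cdot 210} = \frac{196512 \left(- \frac{1}{142571}\right) + 391723}{-358240 + \frac{126735}{4}} = \frac{- \frac{196512}{142571} + 391723}{- \frac{1306225}{4}} = \frac{55848143321}{142571} \left(- \frac{4}{1306225}\right) = - \frac{223392573284}{186229804475}$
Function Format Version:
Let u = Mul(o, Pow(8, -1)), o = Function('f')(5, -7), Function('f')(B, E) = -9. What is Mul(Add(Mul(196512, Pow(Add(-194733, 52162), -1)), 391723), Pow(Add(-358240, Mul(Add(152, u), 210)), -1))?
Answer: Rational(-223392573284, 186229804475) ≈ -1.1996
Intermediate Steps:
o = -9
u = Rational(-9, 8) (u = Mul(-9, Pow(8, -1)) = Mul(-9, Rational(1, 8)) = Rational(-9, 8) ≈ -1.1250)
Mul(Add(Mul(196512, Pow(Add(-194733, 52162), -1)), 391723), Pow(Add(-358240, Mul(Add(152, u), 210)), -1)) = Mul(Add(Mul(196512, Pow(Add(-194733, 52162), -1)), 391723), Pow(Add(-358240, Mul(Add(152, Rational(-9, 8)), 210)), -1)) = Mul(Add(Mul(196512, Pow(-142571, -1)), 391723), Pow(Add(-358240, Mul(Rational(1207, 8), 210)), -1)) = Mul(Add(Mul(196512, Rational(-1, 142571)), 391723), Pow(Add(-358240, Rational(126735, 4)), -1)) = Mul(Add(Rational(-196512, 142571), 391723), Pow(Rational(-1306225, 4), -1)) = Mul(Rational(55848143321, 142571), Rational(-4, 1306225)) = Rational(-223392573284, 186229804475)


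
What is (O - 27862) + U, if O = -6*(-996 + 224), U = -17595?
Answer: -40825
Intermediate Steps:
O = 4632 (O = -6*(-772) = 4632)
(O - 27862) + U = (4632 - 27862) - 17595 = -23230 - 17595 = -40825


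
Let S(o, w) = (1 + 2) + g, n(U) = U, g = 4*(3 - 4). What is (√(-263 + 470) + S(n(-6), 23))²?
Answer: 208 - 6*√23 ≈ 179.23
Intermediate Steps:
g = -4 (g = 4*(-1) = -4)
S(o, w) = -1 (S(o, w) = (1 + 2) - 4 = 3 - 4 = -1)
(√(-263 + 470) + S(n(-6), 23))² = (√(-263 + 470) - 1)² = (√207 - 1)² = (3*√23 - 1)² = (-1 + 3*√23)²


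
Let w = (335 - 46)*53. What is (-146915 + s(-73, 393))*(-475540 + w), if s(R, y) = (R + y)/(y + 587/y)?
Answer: 2620623457791035/38759 ≈ 6.7613e+10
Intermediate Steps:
s(R, y) = (R + y)/(y + 587/y)
w = 15317 (w = 289*53 = 15317)
(-146915 + s(-73, 393))*(-475540 + w) = (-146915 + 393*(-73 + 393)/(587 + 393²))*(-475540 + 15317) = (-146915 + 393*320/(587 + 154449))*(-460223) = (-146915 + 393*320/155036)*(-460223) = (-146915 + 393*(1/155036)*320)*(-460223) = (-146915 + 31440/38759)*(-460223) = -5694247045/38759*(-460223) = 2620623457791035/38759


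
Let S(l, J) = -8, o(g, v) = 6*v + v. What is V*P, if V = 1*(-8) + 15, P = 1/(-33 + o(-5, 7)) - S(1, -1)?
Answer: 903/16 ≈ 56.438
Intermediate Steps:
o(g, v) = 7*v
P = 129/16 (P = 1/(-33 + 7*7) - 1*(-8) = 1/(-33 + 49) + 8 = 1/16 + 8 = 129/16 ≈ 8.0625)
V = 7 (V = -8 + 15 = 7)
V*P = 7*(129/16) = 903/16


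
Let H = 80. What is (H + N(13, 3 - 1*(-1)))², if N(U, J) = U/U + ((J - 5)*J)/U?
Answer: 1100401/169 ≈ 6511.3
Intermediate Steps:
N(U, J) = 1 + J*(-5 + J)/U (N(U, J) = 1 + ((-5 + J)*J)/U = 1 + (J*(-5 + J))/U = 1 + J*(-5 + J)/U)
(H + N(13, 3 - 1*(-1)))² = (80 + (13 + (3 - 1*(-1))² - 5*(3 - 1*(-1)))/13)² = (80 + (13 + (3 + 1)² - 5*(3 + 1))/13)² = (80 + (13 + 4² - 5*4)/13)² = (80 + (13 + 16 - 20)/13)² = (80 + (1/13)*9)² = (80 + 9/13)² = (1049/13)² = 1100401/169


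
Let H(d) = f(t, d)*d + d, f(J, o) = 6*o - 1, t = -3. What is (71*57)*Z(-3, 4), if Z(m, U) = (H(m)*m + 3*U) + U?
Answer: -590862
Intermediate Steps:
f(J, o) = -1 + 6*o
H(d) = d + d*(-1 + 6*d) (H(d) = (-1 + 6*d)*d + d = d*(-1 + 6*d) + d = d + d*(-1 + 6*d))
Z(m, U) = 4*U + 6*m³ (Z(m, U) = ((6*m²)*m + 3*U) + U = (6*m³ + 3*U) + U = (3*U + 6*m³) + U = 4*U + 6*m³)
(71*57)*Z(-3, 4) = (71*57)*(4*4 + 6*(-3)³) = 4047*(16 + 6*(-27)) = 4047*(16 - 162) = 4047*(-146) = -590862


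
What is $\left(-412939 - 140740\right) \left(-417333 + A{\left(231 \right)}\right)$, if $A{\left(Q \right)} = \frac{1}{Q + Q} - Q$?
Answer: $\frac{15258963505999}{66} \approx 2.312 \cdot 10^{11}$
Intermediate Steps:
$A{\left(Q \right)} = \frac{1}{2 Q} - Q$
$\left(-412939 - 140740\right) \left(-417333 + A{\left(231 \right)}\right) = \left(-412939 - 140740\right) \left(-417333 + \left(\frac{1}{2 \cdot 231} - 231\right)\right) = - 553679 \left(-417333 + \left(\frac{1}{2} \cdot \frac{1}{231} - 231\right)\right) = - 553679 \left(-417333 + \left(\frac{1}{462} - 231\right)\right) = - 553679 \left(-417333 - \frac{106721}{462}\right) = \left(-553679\right) \left(- \frac{192914567}{462}\right) = \frac{15258963505999}{66}$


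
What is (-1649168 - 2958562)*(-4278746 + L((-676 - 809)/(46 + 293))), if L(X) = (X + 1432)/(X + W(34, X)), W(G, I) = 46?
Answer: 92720342236234410/4703 ≈ 1.9715e+13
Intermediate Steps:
L(X) = (1432 + X)/(46 + X) (L(X) = (X + 1432)/(X + 46) = (1432 + X)/(46 + X))
(-1649168 - 2958562)*(-4278746 + L((-676 - 809)/(46 + 293))) = (-1649168 - 2958562)*(-4278746 + (1432 + (-676 - 809)/(46 + 293))/(46 + (-676 - 809)/(46 + 293))) = -4607730*(-4278746 + (1432 - 1485/339)/(46 - 1485/339)) = -4607730*(-4278746 + (1432 - 1485*1/339)/(46 - 1485*1/339)) = -4607730*(-4278746 + (1432 - 495/113)/(46 - 495/113)) = -4607730*(-4278746 + (161321/113)/(4703/113)) = -4607730*(-4278746 + (113/4703)*(161321/113)) = -4607730*(-4278746 + 161321/4703) = -4607730*(-20122781117/4703) = 92720342236234410/4703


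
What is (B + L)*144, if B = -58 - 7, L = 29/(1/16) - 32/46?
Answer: 1319184/23 ≈ 57356.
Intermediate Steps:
L = 10656/23 (L = 29/(1/16) - 32*1/46 = 29*16 - 16/23 = 464 - 16/23 = 10656/23 ≈ 463.30)
B = -65
(B + L)*144 = (-65 + 10656/23)*144 = (9161/23)*144 = 1319184/23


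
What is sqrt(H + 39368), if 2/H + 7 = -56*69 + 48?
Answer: sqrt(575376264426)/3823 ≈ 198.41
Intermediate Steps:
H = -2/3823 (H = 2/(-7 + (-56*69 + 48)) = 2/(-7 + (-3864 + 48)) = 2/(-7 - 3816) = 2/(-3823) = 2*(-1/3823) = -2/3823 ≈ -0.00052315)
sqrt(H + 39368) = sqrt(-2/3823 + 39368) = sqrt(150503862/3823) = sqrt(575376264426)/3823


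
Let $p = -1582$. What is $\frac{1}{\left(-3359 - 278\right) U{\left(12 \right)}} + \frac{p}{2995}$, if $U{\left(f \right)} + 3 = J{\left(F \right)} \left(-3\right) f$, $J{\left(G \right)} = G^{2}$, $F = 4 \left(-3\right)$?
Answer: $- \frac{29844615263}{56501031405} \approx -0.52821$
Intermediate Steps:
$F = -12$
$U{\left(f \right)} = -3 - 432 f$ ($U{\left(f \right)} = -3 + \left(-12\right)^{2} \left(-3\right) f = -3 + 144 \left(-3\right) f = -3 - 432 f$)
$\frac{1}{\left(-3359 - 278\right) U{\left(12 \right)}} + \frac{p}{2995} = \frac{1}{\left(-3359 - 278\right) \left(-3 - 5184\right)} - \frac{1582}{2995} = \frac{1}{\left(-3637\right) \left(-3 - 5184\right)} - \frac{1582}{2995} = - \frac{1}{3637 \left(-5187\right)} - \frac{1582}{2995} = \left(- \frac{1}{3637}\right) \left(- \frac{1}{5187}\right) - \frac{1582}{2995} = \frac{1}{18865119} - \frac{1582}{2995} = - \frac{29844615263}{56501031405}$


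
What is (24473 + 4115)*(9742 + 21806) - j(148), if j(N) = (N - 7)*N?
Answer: 901873356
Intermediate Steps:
j(N) = N*(-7 + N) (j(N) = (-7 + N)*N = N*(-7 + N))
(24473 + 4115)*(9742 + 21806) - j(148) = (24473 + 4115)*(9742 + 21806) - 148*(-7 + 148) = 28588*31548 - 148*141 = 901894224 - 1*20868 = 901894224 - 20868 = 901873356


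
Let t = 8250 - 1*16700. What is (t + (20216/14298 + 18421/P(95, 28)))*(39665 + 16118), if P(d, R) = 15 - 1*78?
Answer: -10457519674225/21447 ≈ -4.8760e+8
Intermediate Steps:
P(d, R) = -63 (P(d, R) = 15 - 78 = -63)
t = -8450 (t = 8250 - 16700 = -8450)
(t + (20216/14298 + 18421/P(95, 28)))*(39665 + 16118) = (-8450 + (20216/14298 + 18421/(-63)))*(39665 + 16118) = (-8450 + (20216*(1/14298) + 18421*(-1/63)))*55783 = (-8450 + (10108/7149 - 18421/63))*55783 = (-8450 - 43684975/150129)*55783 = -1312275025/150129*55783 = -10457519674225/21447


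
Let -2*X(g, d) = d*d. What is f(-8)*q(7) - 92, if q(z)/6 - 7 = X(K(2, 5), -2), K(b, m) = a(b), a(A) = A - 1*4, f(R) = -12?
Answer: -452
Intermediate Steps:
a(A) = -4 + A (a(A) = A - 4 = -4 + A)
K(b, m) = -4 + b
X(g, d) = -d²/2 (X(g, d) = -d*d/2 = -d²/2)
q(z) = 30 (q(z) = 42 + 6*(-½*(-2)²) = 42 + 6*(-½*4) = 42 + 6*(-2) = 42 - 12 = 30)
f(-8)*q(7) - 92 = -12*30 - 92 = -360 - 92 = -452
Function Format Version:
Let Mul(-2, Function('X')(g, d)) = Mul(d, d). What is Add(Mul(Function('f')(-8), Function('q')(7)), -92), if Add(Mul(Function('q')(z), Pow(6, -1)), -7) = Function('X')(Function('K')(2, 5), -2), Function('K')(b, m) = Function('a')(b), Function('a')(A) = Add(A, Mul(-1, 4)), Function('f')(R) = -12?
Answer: -452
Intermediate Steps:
Function('a')(A) = Add(-4, A) (Function('a')(A) = Add(A, -4) = Add(-4, A))
Function('K')(b, m) = Add(-4, b)
Function('X')(g, d) = Mul(Rational(-1, 2), Pow(d, 2)) (Function('X')(g, d) = Mul(Rational(-1, 2), Mul(d, d)) = Mul(Rational(-1, 2), Pow(d, 2)))
Function('q')(z) = 30 (Function('q')(z) = Add(42, Mul(6, Mul(Rational(-1, 2), Pow(-2, 2)))) = Add(42, Mul(6, Mul(Rational(-1, 2), 4))) = Add(42, Mul(6, -2)) = Add(42, -12) = 30)
Add(Mul(Function('f')(-8), Function('q')(7)), -92) = Add(Mul(-12, 30), -92) = Add(-360, -92) = -452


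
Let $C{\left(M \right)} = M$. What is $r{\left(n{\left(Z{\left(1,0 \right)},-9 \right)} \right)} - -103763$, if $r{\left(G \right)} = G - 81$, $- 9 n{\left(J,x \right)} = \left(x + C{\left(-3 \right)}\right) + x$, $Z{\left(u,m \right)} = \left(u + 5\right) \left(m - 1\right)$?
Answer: $\frac{311053}{3} \approx 1.0368 \cdot 10^{5}$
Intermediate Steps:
$Z{\left(u,m \right)} = \left(-1 + m\right) \left(5 + u\right)$ ($Z{\left(u,m \right)} = \left(5 + u\right) \left(-1 + m\right) = \left(-1 + m\right) \left(5 + u\right)$)
$n{\left(J,x \right)} = \frac{1}{3} - \frac{2 x}{9}$ ($n{\left(J,x \right)} = - \frac{\left(x - 3\right) + x}{9} = - \frac{\left(-3 + x\right) + x}{9} = - \frac{-3 + 2 x}{9} = \frac{1}{3} - \frac{2 x}{9}$)
$r{\left(G \right)} = -81 + G$ ($r{\left(G \right)} = G - 81 = -81 + G$)
$r{\left(n{\left(Z{\left(1,0 \right)},-9 \right)} \right)} - -103763 = \left(-81 + \left(\frac{1}{3} - -2\right)\right) - -103763 = \left(-81 + \left(\frac{1}{3} + 2\right)\right) + 103763 = \left(-81 + \frac{7}{3}\right) + 103763 = - \frac{236}{3} + 103763 = \frac{311053}{3}$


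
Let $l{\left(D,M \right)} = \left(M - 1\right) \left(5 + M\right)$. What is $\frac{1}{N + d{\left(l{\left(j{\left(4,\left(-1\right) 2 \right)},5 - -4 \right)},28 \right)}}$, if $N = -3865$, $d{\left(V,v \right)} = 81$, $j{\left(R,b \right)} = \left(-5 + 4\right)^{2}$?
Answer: $- \frac{1}{3784} \approx -0.00026427$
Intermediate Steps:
$j{\left(R,b \right)} = 1$ ($j{\left(R,b \right)} = \left(-1\right)^{2} = 1$)
$l{\left(D,M \right)} = \left(-1 + M\right) \left(5 + M\right)$
$\frac{1}{N + d{\left(l{\left(j{\left(4,\left(-1\right) 2 \right)},5 - -4 \right)},28 \right)}} = \frac{1}{-3865 + 81} = \frac{1}{-3784} = - \frac{1}{3784}$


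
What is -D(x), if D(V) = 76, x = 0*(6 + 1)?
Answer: -76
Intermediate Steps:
x = 0 (x = 0*7 = 0)
-D(x) = -1*76 = -76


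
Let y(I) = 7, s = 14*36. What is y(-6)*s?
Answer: 3528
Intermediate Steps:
s = 504
y(-6)*s = 7*504 = 3528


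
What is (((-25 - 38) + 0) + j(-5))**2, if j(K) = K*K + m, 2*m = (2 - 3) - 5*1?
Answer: 1681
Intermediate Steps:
m = -3 (m = ((2 - 3) - 5*1)/2 = (-1 - 5)/2 = (1/2)*(-6) = -3)
j(K) = -3 + K**2 (j(K) = K*K - 3 = K**2 - 3 = -3 + K**2)
(((-25 - 38) + 0) + j(-5))**2 = (((-25 - 38) + 0) + (-3 + (-5)**2))**2 = ((-63 + 0) + (-3 + 25))**2 = (-63 + 22)**2 = (-41)**2 = 1681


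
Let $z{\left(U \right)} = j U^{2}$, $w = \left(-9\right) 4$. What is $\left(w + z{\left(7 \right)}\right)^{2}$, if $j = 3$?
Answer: $12321$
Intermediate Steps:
$w = -36$
$z{\left(U \right)} = 3 U^{2}$
$\left(w + z{\left(7 \right)}\right)^{2} = \left(-36 + 3 \cdot 7^{2}\right)^{2} = \left(-36 + 3 \cdot 49\right)^{2} = \left(-36 + 147\right)^{2} = 111^{2} = 12321$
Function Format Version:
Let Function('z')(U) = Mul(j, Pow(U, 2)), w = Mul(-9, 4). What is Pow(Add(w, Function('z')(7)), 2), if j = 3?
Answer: 12321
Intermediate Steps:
w = -36
Function('z')(U) = Mul(3, Pow(U, 2))
Pow(Add(w, Function('z')(7)), 2) = Pow(Add(-36, Mul(3, Pow(7, 2))), 2) = Pow(Add(-36, Mul(3, 49)), 2) = Pow(Add(-36, 147), 2) = Pow(111, 2) = 12321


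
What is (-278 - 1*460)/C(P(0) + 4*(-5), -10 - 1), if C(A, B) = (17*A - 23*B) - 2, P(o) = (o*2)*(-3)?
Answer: 738/89 ≈ 8.2921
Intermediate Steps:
P(o) = -6*o (P(o) = (2*o)*(-3) = -6*o)
C(A, B) = -2 - 23*B + 17*A (C(A, B) = (-23*B + 17*A) - 2 = -2 - 23*B + 17*A)
(-278 - 1*460)/C(P(0) + 4*(-5), -10 - 1) = (-278 - 1*460)/(-2 - 23*(-10 - 1) + 17*(-6*0 + 4*(-5))) = (-278 - 460)/(-2 - 23*(-11) + 17*(0 - 20)) = -738/(-2 + 253 + 17*(-20)) = -738/(-2 + 253 - 340) = -738/(-89) = -738*(-1/89) = 738/89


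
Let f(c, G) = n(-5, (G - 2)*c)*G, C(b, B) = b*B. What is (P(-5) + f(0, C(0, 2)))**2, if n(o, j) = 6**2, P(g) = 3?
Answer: 9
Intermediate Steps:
n(o, j) = 36
C(b, B) = B*b
f(c, G) = 36*G
(P(-5) + f(0, C(0, 2)))**2 = (3 + 36*(2*0))**2 = (3 + 36*0)**2 = (3 + 0)**2 = 3**2 = 9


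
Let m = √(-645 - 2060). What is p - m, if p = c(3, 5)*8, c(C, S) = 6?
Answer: 48 - I*√2705 ≈ 48.0 - 52.01*I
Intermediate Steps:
m = I*√2705 (m = √(-2705) = I*√2705 ≈ 52.01*I)
p = 48 (p = 6*8 = 48)
p - m = 48 - I*√2705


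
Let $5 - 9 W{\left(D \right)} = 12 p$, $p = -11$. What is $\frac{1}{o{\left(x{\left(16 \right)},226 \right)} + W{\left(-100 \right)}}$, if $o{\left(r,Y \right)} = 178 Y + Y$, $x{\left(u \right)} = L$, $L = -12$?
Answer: $\frac{9}{364223} \approx 2.471 \cdot 10^{-5}$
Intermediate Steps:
$x{\left(u \right)} = -12$
$W{\left(D \right)} = \frac{137}{9}$ ($W{\left(D \right)} = \frac{5}{9} - \frac{12 \left(-11\right)}{9} = \frac{5}{9} - - \frac{44}{3} = \frac{5}{9} + \frac{44}{3} = \frac{137}{9}$)
$o{\left(r,Y \right)} = 179 Y$
$\frac{1}{o{\left(x{\left(16 \right)},226 \right)} + W{\left(-100 \right)}} = \frac{1}{179 \cdot 226 + \frac{137}{9}} = \frac{1}{40454 + \frac{137}{9}} = \frac{1}{\frac{364223}{9}} = \frac{9}{364223}$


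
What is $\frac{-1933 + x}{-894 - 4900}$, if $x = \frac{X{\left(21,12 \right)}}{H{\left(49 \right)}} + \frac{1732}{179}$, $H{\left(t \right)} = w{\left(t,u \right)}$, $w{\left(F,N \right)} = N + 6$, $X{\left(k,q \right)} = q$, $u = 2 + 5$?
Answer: $\frac{4473427}{13482638} \approx 0.33179$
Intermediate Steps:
$u = 7$
$w{\left(F,N \right)} = 6 + N$
$H{\left(t \right)} = 13$ ($H{\left(t \right)} = 6 + 7 = 13$)
$x = \frac{24664}{2327}$ ($x = \frac{12}{13} + \frac{1732}{179} = \frac{24664}{2327} \approx 10.599$)
$\frac{-1933 + x}{-894 - 4900} = \frac{-1933 + \frac{24664}{2327}}{-894 - 4900} = - \frac{4473427}{2327 \left(-5794\right)} = \left(- \frac{4473427}{2327}\right) \left(- \frac{1}{5794}\right) = \frac{4473427}{13482638}$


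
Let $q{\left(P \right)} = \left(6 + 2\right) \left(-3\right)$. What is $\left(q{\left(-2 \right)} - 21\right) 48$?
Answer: $-2160$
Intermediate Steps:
$q{\left(P \right)} = -24$ ($q{\left(P \right)} = 8 \left(-3\right) = -24$)
$\left(q{\left(-2 \right)} - 21\right) 48 = \left(-24 - 21\right) 48 = \left(-45\right) 48 = -2160$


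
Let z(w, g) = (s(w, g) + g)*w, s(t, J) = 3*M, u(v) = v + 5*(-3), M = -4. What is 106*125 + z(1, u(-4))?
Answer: 13219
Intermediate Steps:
u(v) = -15 + v (u(v) = v - 15 = -15 + v)
s(t, J) = -12 (s(t, J) = 3*(-4) = -12)
z(w, g) = w*(-12 + g) (z(w, g) = (-12 + g)*w = w*(-12 + g))
106*125 + z(1, u(-4)) = 106*125 + 1*(-12 + (-15 - 4)) = 13250 + 1*(-12 - 19) = 13250 + 1*(-31) = 13250 - 31 = 13219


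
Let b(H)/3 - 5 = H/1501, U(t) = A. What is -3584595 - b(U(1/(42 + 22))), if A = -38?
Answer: -283184184/79 ≈ -3.5846e+6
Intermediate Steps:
U(t) = -38
b(H) = 15 + 3*H/1501 (b(H) = 15 + 3*(H/1501) = 15 + 3*H/1501)
-3584595 - b(U(1/(42 + 22))) = -3584595 - (15 + (3/1501)*(-38)) = -3584595 - (15 - 6/79) = -3584595 - 1*1179/79 = -3584595 - 1179/79 = -283184184/79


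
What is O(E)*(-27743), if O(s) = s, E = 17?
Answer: -471631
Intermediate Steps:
O(E)*(-27743) = 17*(-27743) = -471631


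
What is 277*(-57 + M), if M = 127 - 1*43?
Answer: 7479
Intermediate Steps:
M = 84 (M = 127 - 43 = 84)
277*(-57 + M) = 277*(-57 + 84) = 277*27 = 7479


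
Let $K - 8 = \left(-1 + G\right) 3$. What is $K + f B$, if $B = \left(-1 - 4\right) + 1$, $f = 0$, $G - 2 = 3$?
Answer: $20$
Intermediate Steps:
$G = 5$ ($G = 2 + 3 = 5$)
$B = -4$ ($B = -5 + 1 = -4$)
$K = 20$ ($K = 8 + \left(-1 + 5\right) 3 = 8 + 4 \cdot 3 = 8 + 12 = 20$)
$K + f B = 20 + 0 \left(-4\right) = 20 + 0 = 20$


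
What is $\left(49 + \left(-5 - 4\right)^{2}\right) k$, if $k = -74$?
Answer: $-9620$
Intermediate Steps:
$\left(49 + \left(-5 - 4\right)^{2}\right) k = \left(49 + \left(-5 - 4\right)^{2}\right) \left(-74\right) = \left(49 + \left(-9\right)^{2}\right) \left(-74\right) = \left(49 + 81\right) \left(-74\right) = 130 \left(-74\right) = -9620$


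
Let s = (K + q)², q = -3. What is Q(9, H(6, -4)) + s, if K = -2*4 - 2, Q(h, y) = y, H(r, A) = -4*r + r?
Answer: 151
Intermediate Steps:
H(r, A) = -3*r
K = -10 (K = -8 - 2 = -10)
s = 169 (s = (-10 - 3)² = (-13)² = 169)
Q(9, H(6, -4)) + s = -3*6 + 169 = -18 + 169 = 151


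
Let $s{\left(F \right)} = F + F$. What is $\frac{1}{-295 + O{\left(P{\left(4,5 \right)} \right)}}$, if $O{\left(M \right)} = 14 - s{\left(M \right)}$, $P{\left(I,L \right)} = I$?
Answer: $- \frac{1}{289} \approx -0.0034602$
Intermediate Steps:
$s{\left(F \right)} = 2 F$
$O{\left(M \right)} = 14 - 2 M$
$\frac{1}{-295 + O{\left(P{\left(4,5 \right)} \right)}} = \frac{1}{-295 + \left(14 - 8\right)} = \frac{1}{-295 + 6} = \frac{1}{-289} = - \frac{1}{289}$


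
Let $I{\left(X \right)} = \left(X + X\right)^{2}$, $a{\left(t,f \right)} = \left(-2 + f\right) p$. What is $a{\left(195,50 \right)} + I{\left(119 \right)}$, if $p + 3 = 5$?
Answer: $56740$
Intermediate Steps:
$p = 2$ ($p = -3 + 5 = 2$)
$a{\left(t,f \right)} = -4 + 2 f$ ($a{\left(t,f \right)} = \left(-2 + f\right) 2 = -4 + 2 f$)
$I{\left(X \right)} = 4 X^{2}$ ($I{\left(X \right)} = \left(2 X\right)^{2} = 4 X^{2}$)
$a{\left(195,50 \right)} + I{\left(119 \right)} = \left(-4 + 2 \cdot 50\right) + 4 \cdot 119^{2} = \left(-4 + 100\right) + 4 \cdot 14161 = 96 + 56644 = 56740$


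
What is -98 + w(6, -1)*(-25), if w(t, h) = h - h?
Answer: -98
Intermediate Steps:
w(t, h) = 0
-98 + w(6, -1)*(-25) = -98 + 0*(-25) = -98 + 0 = -98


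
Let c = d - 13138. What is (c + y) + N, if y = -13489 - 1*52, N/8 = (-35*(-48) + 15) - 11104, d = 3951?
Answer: -98000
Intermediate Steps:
c = -9187 (c = 3951 - 13138 = -9187)
N = -75272 (N = 8*((-35*(-48) + 15) - 11104) = 8*((1680 + 15) - 11104) = 8*(1695 - 11104) = 8*(-9409) = -75272)
y = -13541 (y = -13489 - 52 = -13541)
(c + y) + N = (-9187 - 13541) - 75272 = -22728 - 75272 = -98000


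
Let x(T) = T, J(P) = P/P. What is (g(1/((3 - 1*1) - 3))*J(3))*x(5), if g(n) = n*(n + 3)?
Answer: -10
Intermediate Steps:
J(P) = 1
g(n) = n*(3 + n)
(g(1/((3 - 1*1) - 3))*J(3))*x(5) = (((3 + 1/((3 - 1*1) - 3))/((3 - 1*1) - 3))*1)*5 = (((3 + 1/((3 - 1) - 3))/((3 - 1) - 3))*1)*5 = (((3 + 1/(2 - 3))/(2 - 3))*1)*5 = (((3 + 1/(-1))/(-1))*1)*5 = (-(3 - 1)*1)*5 = (-1*2*1)*5 = -2*1*5 = -2*5 = -10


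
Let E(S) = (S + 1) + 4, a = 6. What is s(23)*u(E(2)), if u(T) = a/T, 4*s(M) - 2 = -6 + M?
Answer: 57/14 ≈ 4.0714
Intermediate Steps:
s(M) = -1 + M/4 (s(M) = ½ + (-6 + M)/4 = ½ + (-3/2 + M/4) = -1 + M/4)
E(S) = 5 + S (E(S) = (1 + S) + 4 = 5 + S)
u(T) = 6/T
s(23)*u(E(2)) = (-1 + (¼)*23)*(6/(5 + 2)) = (-1 + 23/4)*(6/7) = 19*(6*(⅐))/4 = (19/4)*(6/7) = 57/14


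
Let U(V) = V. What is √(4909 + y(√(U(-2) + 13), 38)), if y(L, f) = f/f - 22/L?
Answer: √(4910 - 2*√11) ≈ 70.024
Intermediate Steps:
y(L, f) = 1 - 22/L
√(4909 + y(√(U(-2) + 13), 38)) = √(4909 + (-22 + √(-2 + 13))/(√(-2 + 13))) = √(4909 + (-22 + √11)/(√11)) = √(4909 + (√11/11)*(-22 + √11)) = √(4909 + √11*(-22 + √11)/11)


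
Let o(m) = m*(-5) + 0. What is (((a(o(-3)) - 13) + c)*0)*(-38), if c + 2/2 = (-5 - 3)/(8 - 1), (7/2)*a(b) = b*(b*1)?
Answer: 0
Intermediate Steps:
o(m) = -5*m (o(m) = -5*m + 0 = -5*m)
a(b) = 2*b²/7 (a(b) = 2*(b*(b*1))/7 = 2*(b*b)/7 = 2*b²/7)
c = -15/7 (c = -1 + (-5 - 3)/(8 - 1) = -1 - 8/7 = -15/7 ≈ -2.1429)
(((a(o(-3)) - 13) + c)*0)*(-38) = (((2*(-5*(-3))²/7 - 13) - 15/7)*0)*(-38) = ((((2/7)*15² - 13) - 15/7)*0)*(-38) = ((((2/7)*225 - 13) - 15/7)*0)*(-38) = (((450/7 - 13) - 15/7)*0)*(-38) = ((359/7 - 15/7)*0)*(-38) = ((344/7)*0)*(-38) = 0*(-38) = 0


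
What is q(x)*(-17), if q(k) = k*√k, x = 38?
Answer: -646*√38 ≈ -3982.2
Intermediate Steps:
q(k) = k^(3/2)
q(x)*(-17) = 38^(3/2)*(-17) = (38*√38)*(-17) = -646*√38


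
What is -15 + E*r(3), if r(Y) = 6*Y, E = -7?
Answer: -141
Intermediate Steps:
-15 + E*r(3) = -15 - 42*3 = -15 - 7*18 = -15 - 126 = -141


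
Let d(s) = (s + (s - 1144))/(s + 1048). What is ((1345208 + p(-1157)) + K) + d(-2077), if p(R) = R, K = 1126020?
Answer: 847236119/343 ≈ 2.4701e+6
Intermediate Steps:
d(s) = (-1144 + 2*s)/(1048 + s) (d(s) = (s + (-1144 + s))/(1048 + s) = (-1144 + 2*s)/(1048 + s))
((1345208 + p(-1157)) + K) + d(-2077) = ((1345208 - 1157) + 1126020) + 2*(-572 - 2077)/(1048 - 2077) = (1344051 + 1126020) + 2*(-2649)/(-1029) = 2470071 + 2*(-1/1029)*(-2649) = 2470071 + 1766/343 = 847236119/343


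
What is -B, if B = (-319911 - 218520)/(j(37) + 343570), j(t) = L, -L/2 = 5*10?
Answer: 179477/114490 ≈ 1.5676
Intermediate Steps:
L = -100 (L = -10*10 = -2*50 = -100)
j(t) = -100
B = -179477/114490 (B = (-319911 - 218520)/(-100 + 343570) = -538431/343470 = -538431*1/343470 = -179477/114490 ≈ -1.5676)
-B = -1*(-179477/114490) = 179477/114490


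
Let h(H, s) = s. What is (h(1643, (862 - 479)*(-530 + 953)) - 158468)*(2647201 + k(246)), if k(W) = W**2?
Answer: 9588025897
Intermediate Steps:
(h(1643, (862 - 479)*(-530 + 953)) - 158468)*(2647201 + k(246)) = ((862 - 479)*(-530 + 953) - 158468)*(2647201 + 246**2) = (383*423 - 158468)*(2647201 + 60516) = (162009 - 158468)*2707717 = 3541*2707717 = 9588025897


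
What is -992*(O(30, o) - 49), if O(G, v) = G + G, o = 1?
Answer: -10912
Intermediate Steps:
O(G, v) = 2*G
-992*(O(30, o) - 49) = -992*(2*30 - 49) = -992*(60 - 49) = -992*11 = -10912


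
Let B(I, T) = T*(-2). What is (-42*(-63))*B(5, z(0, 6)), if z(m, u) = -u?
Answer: 31752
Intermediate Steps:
B(I, T) = -2*T
(-42*(-63))*B(5, z(0, 6)) = (-42*(-63))*(-(-2)*6) = 2646*(-2*(-6)) = 2646*12 = 31752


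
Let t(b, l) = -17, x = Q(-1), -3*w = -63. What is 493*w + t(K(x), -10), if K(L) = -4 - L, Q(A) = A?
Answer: 10336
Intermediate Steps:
w = 21 (w = -1/3*(-63) = 21)
x = -1
493*w + t(K(x), -10) = 493*21 - 17 = 10353 - 17 = 10336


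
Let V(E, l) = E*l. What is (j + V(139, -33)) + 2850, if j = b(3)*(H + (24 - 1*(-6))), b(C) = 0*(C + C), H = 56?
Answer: -1737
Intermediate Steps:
b(C) = 0 (b(C) = 0*(2*C) = 0)
j = 0 (j = 0*(56 + (24 - 1*(-6))) = 0*(56 + (24 + 6)) = 0*(56 + 30) = 0*86 = 0)
(j + V(139, -33)) + 2850 = (0 + 139*(-33)) + 2850 = (0 - 4587) + 2850 = -4587 + 2850 = -1737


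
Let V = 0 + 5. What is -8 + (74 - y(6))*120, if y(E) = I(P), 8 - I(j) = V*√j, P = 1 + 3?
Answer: 9112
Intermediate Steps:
V = 5
P = 4
I(j) = 8 - 5*√j
y(E) = -2 (y(E) = 8 - 5*√4 = 8 - 5*2 = 8 - 10 = -2)
-8 + (74 - y(6))*120 = -8 + (74 - 1*(-2))*120 = -8 + (74 + 2)*120 = -8 + 76*120 = -8 + 9120 = 9112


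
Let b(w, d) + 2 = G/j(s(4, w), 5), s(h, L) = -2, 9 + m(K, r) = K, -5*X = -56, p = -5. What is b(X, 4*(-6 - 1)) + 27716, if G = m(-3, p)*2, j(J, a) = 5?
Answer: 138546/5 ≈ 27709.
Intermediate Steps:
X = 56/5 (X = -1/5*(-56) = 56/5 ≈ 11.200)
m(K, r) = -9 + K
G = -24 (G = (-9 - 3)*2 = -12*2 = -24)
b(w, d) = -34/5 (b(w, d) = -2 - 24/5 = -34/5)
b(X, 4*(-6 - 1)) + 27716 = -34/5 + 27716 = 138546/5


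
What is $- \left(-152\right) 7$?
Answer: $1064$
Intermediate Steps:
$- \left(-152\right) 7 = \left(-1\right) \left(-1064\right) = 1064$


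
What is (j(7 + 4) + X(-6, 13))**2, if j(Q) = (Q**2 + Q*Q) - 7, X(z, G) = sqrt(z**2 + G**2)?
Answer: (235 + sqrt(205))**2 ≈ 62159.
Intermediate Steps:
X(z, G) = sqrt(G**2 + z**2)
j(Q) = -7 + 2*Q**2 (j(Q) = (Q**2 + Q**2) - 7 = 2*Q**2 - 7 = -7 + 2*Q**2)
(j(7 + 4) + X(-6, 13))**2 = ((-7 + 2*(7 + 4)**2) + sqrt(13**2 + (-6)**2))**2 = ((-7 + 2*11**2) + sqrt(169 + 36))**2 = ((-7 + 2*121) + sqrt(205))**2 = ((-7 + 242) + sqrt(205))**2 = (235 + sqrt(205))**2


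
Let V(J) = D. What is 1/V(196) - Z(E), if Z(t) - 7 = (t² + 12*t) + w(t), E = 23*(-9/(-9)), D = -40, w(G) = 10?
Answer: -32881/40 ≈ -822.03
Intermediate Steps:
V(J) = -40
E = 23 (E = 23*(-9*(-⅑)) = 23*1 = 23)
Z(t) = 17 + t² + 12*t (Z(t) = 7 + ((t² + 12*t) + 10) = 7 + (10 + t² + 12*t) = 17 + t² + 12*t)
1/V(196) - Z(E) = 1/(-40) - (17 + 23² + 12*23) = -1/40 - (17 + 529 + 276) = -1/40 - 1*822 = -1/40 - 822 = -32881/40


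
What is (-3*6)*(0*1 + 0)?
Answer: 0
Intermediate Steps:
(-3*6)*(0*1 + 0) = -18*(0 + 0) = -18*0 = 0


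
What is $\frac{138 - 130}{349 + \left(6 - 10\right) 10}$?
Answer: $\frac{8}{309} \approx 0.02589$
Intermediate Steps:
$\frac{138 - 130}{349 + \left(6 - 10\right) 10} = \frac{8}{349 - 40} = \frac{8}{309}$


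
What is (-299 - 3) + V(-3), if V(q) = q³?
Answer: -329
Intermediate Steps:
(-299 - 3) + V(-3) = (-299 - 3) + (-3)³ = -302 - 27 = -329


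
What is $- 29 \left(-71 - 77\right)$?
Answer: $4292$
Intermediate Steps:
$- 29 \left(-71 - 77\right) = \left(-29\right) \left(-148\right) = 4292$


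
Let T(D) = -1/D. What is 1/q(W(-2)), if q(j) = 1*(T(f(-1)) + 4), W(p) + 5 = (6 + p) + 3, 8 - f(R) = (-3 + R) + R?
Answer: 13/51 ≈ 0.25490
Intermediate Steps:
f(R) = 11 - 2*R (f(R) = 8 - ((-3 + R) + R) = 8 - (-3 + 2*R) = 8 + (3 - 2*R) = 11 - 2*R)
W(p) = 4 + p (W(p) = -5 + ((6 + p) + 3) = -5 + (9 + p) = 4 + p)
q(j) = 51/13 (q(j) = 1*(-1/(11 - 2*(-1)) + 4) = 1*(-1/(11 + 2) + 4) = 1*(-1/13 + 4) = 1*(51/13) = 51/13)
1/q(W(-2)) = 1/(51/13) = 13/51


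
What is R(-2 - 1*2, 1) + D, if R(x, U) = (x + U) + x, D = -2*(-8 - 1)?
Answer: 11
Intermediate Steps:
D = 18 (D = -2*(-9) = 18)
R(x, U) = U + 2*x (R(x, U) = (U + x) + x = U + 2*x)
R(-2 - 1*2, 1) + D = (1 + 2*(-2 - 1*2)) + 18 = (1 + 2*(-2 - 2)) + 18 = (1 + 2*(-4)) + 18 = (1 - 8) + 18 = -7 + 18 = 11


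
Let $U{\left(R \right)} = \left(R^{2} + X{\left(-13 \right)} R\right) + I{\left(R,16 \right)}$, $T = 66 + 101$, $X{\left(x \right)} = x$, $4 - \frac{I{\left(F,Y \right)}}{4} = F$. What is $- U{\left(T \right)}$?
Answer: $-25066$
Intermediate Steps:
$I{\left(F,Y \right)} = 16 - 4 F$
$T = 167$
$U{\left(R \right)} = 16 + R^{2} - 17 R$ ($U{\left(R \right)} = \left(R^{2} - 13 R\right) - \left(-16 + 4 R\right) = 16 + R^{2} - 17 R$)
$- U{\left(T \right)} = - (16 + 167^{2} - 2839) = - (16 + 27889 - 2839) = \left(-1\right) 25066 = -25066$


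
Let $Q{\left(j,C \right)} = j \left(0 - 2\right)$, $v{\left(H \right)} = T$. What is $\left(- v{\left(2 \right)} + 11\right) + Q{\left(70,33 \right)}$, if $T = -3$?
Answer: $-126$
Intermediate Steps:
$v{\left(H \right)} = -3$
$Q{\left(j,C \right)} = - 2 j$ ($Q{\left(j,C \right)} = j \left(-2\right) = - 2 j$)
$\left(- v{\left(2 \right)} + 11\right) + Q{\left(70,33 \right)} = \left(\left(-1\right) \left(-3\right) + 11\right) - 140 = \left(3 + 11\right) - 140 = 14 - 140 = -126$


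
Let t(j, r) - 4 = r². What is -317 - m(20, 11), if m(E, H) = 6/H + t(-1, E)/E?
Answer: -18576/55 ≈ -337.75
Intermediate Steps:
t(j, r) = 4 + r²
m(E, H) = 6/H + (4 + E²)/E
-317 - m(20, 11) = -317 - (20 + 4/20 + 6/11) = -317 - (20 + 4*(1/20) + 6*(1/11)) = -317 - (20 + ⅕ + 6/11) = -317 - 1*1141/55 = -317 - 1141/55 = -18576/55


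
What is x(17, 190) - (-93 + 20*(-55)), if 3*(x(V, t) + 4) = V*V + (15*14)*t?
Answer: 43756/3 ≈ 14585.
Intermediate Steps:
x(V, t) = -4 + 70*t + V**2/3 (x(V, t) = -4 + (V*V + (15*14)*t)/3 = -4 + (V**2 + 210*t)/3 = -4 + (70*t + V**2/3) = -4 + 70*t + V**2/3)
x(17, 190) - (-93 + 20*(-55)) = (-4 + 70*190 + (1/3)*17**2) - (-93 + 20*(-55)) = (-4 + 13300 + (1/3)*289) - (-93 - 1100) = (-4 + 13300 + 289/3) - 1*(-1193) = 40177/3 + 1193 = 43756/3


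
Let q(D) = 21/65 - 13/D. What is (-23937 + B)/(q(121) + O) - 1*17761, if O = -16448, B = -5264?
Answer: -2297365690199/129361824 ≈ -17759.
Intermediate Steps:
q(D) = 21/65 - 13/D (q(D) = 21*(1/65) - 13/D = 21/65 - 13/D)
(-23937 + B)/(q(121) + O) - 1*17761 = (-23937 - 5264)/((21/65 - 13/121) - 16448) - 1*17761 = -29201/((21/65 - 13*1/121) - 16448) - 17761 = -29201/((21/65 - 13/121) - 16448) - 17761 = -29201/(1696/7865 - 16448) - 17761 = -29201/(-129361824/7865) - 17761 = -29201*(-7865/129361824) - 17761 = 229665865/129361824 - 17761 = -2297365690199/129361824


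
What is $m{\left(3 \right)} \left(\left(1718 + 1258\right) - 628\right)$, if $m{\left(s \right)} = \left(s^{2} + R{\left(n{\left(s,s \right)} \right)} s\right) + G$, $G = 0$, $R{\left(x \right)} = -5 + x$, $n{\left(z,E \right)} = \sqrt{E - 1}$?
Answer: $-14088 + 7044 \sqrt{2} \approx -4126.3$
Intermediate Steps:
$n{\left(z,E \right)} = \sqrt{-1 + E}$
$m{\left(s \right)} = s^{2} + s \left(-5 + \sqrt{-1 + s}\right)$ ($m{\left(s \right)} = \left(s^{2} + \left(-5 + \sqrt{-1 + s}\right) s\right) + 0 = \left(s^{2} + s \left(-5 + \sqrt{-1 + s}\right)\right) + 0 = s^{2} + s \left(-5 + \sqrt{-1 + s}\right)$)
$m{\left(3 \right)} \left(\left(1718 + 1258\right) - 628\right) = 3 \left(-5 + 3 + \sqrt{-1 + 3}\right) \left(\left(1718 + 1258\right) - 628\right) = 3 \left(-5 + 3 + \sqrt{2}\right) \left(2976 - 628\right) = 3 \left(-2 + \sqrt{2}\right) 2348 = \left(-6 + 3 \sqrt{2}\right) 2348 = -14088 + 7044 \sqrt{2}$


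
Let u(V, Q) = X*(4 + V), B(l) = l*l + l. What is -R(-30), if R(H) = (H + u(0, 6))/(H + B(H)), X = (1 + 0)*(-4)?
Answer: 23/420 ≈ 0.054762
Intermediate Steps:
B(l) = l + l**2 (B(l) = l**2 + l = l + l**2)
X = -4 (X = 1*(-4) = -4)
u(V, Q) = -16 - 4*V (u(V, Q) = -4*(4 + V) = -16 - 4*V)
R(H) = (-16 + H)/(H + H*(1 + H)) (R(H) = (H + (-16 - 4*0))/(H + H*(1 + H)) = (H + (-16 + 0))/(H + H*(1 + H)) = (H - 16)/(H + H*(1 + H)) = (-16 + H)/(H + H*(1 + H)))
-R(-30) = -(-16 - 30)/((-30)*(2 - 30)) = -(-1)*(-46)/(30*(-28)) = -(-1)*(-1)*(-46)/(30*28) = -1*(-23/420) = 23/420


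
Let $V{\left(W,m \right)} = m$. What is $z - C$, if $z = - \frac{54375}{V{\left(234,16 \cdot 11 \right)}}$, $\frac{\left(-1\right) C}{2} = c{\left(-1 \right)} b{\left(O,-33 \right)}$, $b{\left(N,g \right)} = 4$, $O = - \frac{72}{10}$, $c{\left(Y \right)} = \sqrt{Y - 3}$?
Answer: $- \frac{54375}{176} + 16 i \approx -308.95 + 16.0 i$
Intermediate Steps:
$c{\left(Y \right)} = \sqrt{-3 + Y}$
$O = - \frac{36}{5}$ ($O = \left(-72\right) \frac{1}{10} = - \frac{36}{5} \approx -7.2$)
$C = - 16 i$ ($C = - 2 \sqrt{-3 - 1} \cdot 4 = - 2 \sqrt{-4} \cdot 4 = - 2 \cdot 2 i 4 = - 2 \cdot 8 i = - 16 i \approx - 16.0 i$)
$z = - \frac{54375}{176}$ ($z = - \frac{54375}{16 \cdot 11} = - \frac{54375}{176} \approx -308.95$)
$z - C = - \frac{54375}{176} - - 16 i = - \frac{54375}{176} + 16 i$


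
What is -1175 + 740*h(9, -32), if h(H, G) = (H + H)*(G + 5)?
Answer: -360815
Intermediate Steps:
h(H, G) = 2*H*(5 + G) (h(H, G) = (2*H)*(5 + G) = 2*H*(5 + G))
-1175 + 740*h(9, -32) = -1175 + 740*(2*9*(5 - 32)) = -1175 + 740*(2*9*(-27)) = -1175 + 740*(-486) = -1175 - 359640 = -360815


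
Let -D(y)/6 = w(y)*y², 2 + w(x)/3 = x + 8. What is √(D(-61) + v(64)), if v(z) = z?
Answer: √3683854 ≈ 1919.3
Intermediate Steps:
w(x) = 18 + 3*x (w(x) = -6 + 3*(x + 8) = -6 + 3*(8 + x) = -6 + (24 + 3*x) = 18 + 3*x)
D(y) = -6*y²*(18 + 3*y) (D(y) = -6*(18 + 3*y)*y² = -6*y²*(18 + 3*y))
√(D(-61) + v(64)) = √(18*(-61)²*(-6 - 1*(-61)) + 64) = √(18*3721*(-6 + 61) + 64) = √(18*3721*55 + 64) = √(3683790 + 64) = √3683854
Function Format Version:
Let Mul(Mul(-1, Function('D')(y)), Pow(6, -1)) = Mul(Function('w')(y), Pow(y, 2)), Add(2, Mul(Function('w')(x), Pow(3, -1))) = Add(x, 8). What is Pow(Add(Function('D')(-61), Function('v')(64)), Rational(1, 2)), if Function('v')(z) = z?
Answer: Pow(3683854, Rational(1, 2)) ≈ 1919.3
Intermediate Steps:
Function('w')(x) = Add(18, Mul(3, x)) (Function('w')(x) = Add(-6, Mul(3, Add(x, 8))) = Add(-6, Mul(3, Add(8, x))) = Add(-6, Add(24, Mul(3, x))) = Add(18, Mul(3, x)))
Function('D')(y) = Mul(-6, Pow(y, 2), Add(18, Mul(3, y))) (Function('D')(y) = Mul(-6, Mul(Add(18, Mul(3, y)), Pow(y, 2))) = Mul(-6, Mul(Pow(y, 2), Add(18, Mul(3, y)))) = Mul(-6, Pow(y, 2), Add(18, Mul(3, y))))
Pow(Add(Function('D')(-61), Function('v')(64)), Rational(1, 2)) = Pow(Add(Mul(18, Pow(-61, 2), Add(-6, Mul(-1, -61))), 64), Rational(1, 2)) = Pow(Add(Mul(18, 3721, Add(-6, 61)), 64), Rational(1, 2)) = Pow(Add(Mul(18, 3721, 55), 64), Rational(1, 2)) = Pow(Add(3683790, 64), Rational(1, 2)) = Pow(3683854, Rational(1, 2))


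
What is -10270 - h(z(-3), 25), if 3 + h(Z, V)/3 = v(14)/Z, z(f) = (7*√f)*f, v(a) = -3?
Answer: -10261 + I*√3/7 ≈ -10261.0 + 0.24744*I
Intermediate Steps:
z(f) = 7*f^(3/2)
h(Z, V) = -9 - 9/Z (h(Z, V) = -9 + 3*(-3/Z) = -9 - 9/Z)
-10270 - h(z(-3), 25) = -10270 - (-9 - 9*I*√3/63) = -10270 - (-9 - I*√3/7) = -10270 + (9 + I*√3/7) = -10261 + I*√3/7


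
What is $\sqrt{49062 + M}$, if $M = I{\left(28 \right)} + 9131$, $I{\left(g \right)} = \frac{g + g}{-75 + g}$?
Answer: $\frac{\sqrt{128545705}}{47} \approx 241.23$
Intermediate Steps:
$I{\left(g \right)} = \frac{2 g}{-75 + g}$
$M = \frac{429101}{47}$ ($M = 2 \cdot 28 \frac{1}{-75 + 28} + 9131 = 2 \cdot 28 \frac{1}{-47} + 9131 = 2 \cdot 28 \left(- \frac{1}{47}\right) + 9131 = - \frac{56}{47} + 9131 = \frac{429101}{47} \approx 9129.8$)
$\sqrt{49062 + M} = \sqrt{49062 + \frac{429101}{47}} = \sqrt{\frac{2735015}{47}} = \frac{\sqrt{128545705}}{47}$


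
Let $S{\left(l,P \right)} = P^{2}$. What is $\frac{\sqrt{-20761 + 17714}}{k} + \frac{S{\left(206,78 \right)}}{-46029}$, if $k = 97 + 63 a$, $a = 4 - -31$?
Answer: $- \frac{2028}{15343} + \frac{i \sqrt{3047}}{2302} \approx -0.13218 + 0.023979 i$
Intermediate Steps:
$a = 35$ ($a = 4 + 31 = 35$)
$k = 2302$ ($k = 97 + 63 \cdot 35 = 97 + 2205 = 2302$)
$\frac{\sqrt{-20761 + 17714}}{k} + \frac{S{\left(206,78 \right)}}{-46029} = \frac{\sqrt{-20761 + 17714}}{2302} + \frac{78^{2}}{-46029} = \sqrt{-3047} \cdot \frac{1}{2302} + 6084 \left(- \frac{1}{46029}\right) = i \sqrt{3047} \cdot \frac{1}{2302} - \frac{2028}{15343} = \frac{i \sqrt{3047}}{2302} - \frac{2028}{15343} = - \frac{2028}{15343} + \frac{i \sqrt{3047}}{2302}$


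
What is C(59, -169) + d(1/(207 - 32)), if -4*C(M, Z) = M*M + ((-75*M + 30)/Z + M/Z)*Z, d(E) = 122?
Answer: 1343/4 ≈ 335.75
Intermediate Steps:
C(M, Z) = -M²/4 - Z*(M/Z + (30 - 75*M)/Z)/4 (C(M, Z) = -(M*M + ((-75*M + 30)/Z + M/Z)*Z)/4 = -(M² + ((30 - 75*M)/Z + M/Z)*Z)/4 = -(M² + (M/Z + (30 - 75*M)/Z)*Z)/4 = -(M² + Z*(M/Z + (30 - 75*M)/Z))/4 = -M²/4 - Z*(M/Z + (30 - 75*M)/Z)/4)
C(59, -169) + d(1/(207 - 32)) = (-15/2 - ¼*59² + (37/2)*59) + 122 = (-15/2 - ¼*3481 + 2183/2) + 122 = (-15/2 - 3481/4 + 2183/2) + 122 = 855/4 + 122 = 1343/4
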